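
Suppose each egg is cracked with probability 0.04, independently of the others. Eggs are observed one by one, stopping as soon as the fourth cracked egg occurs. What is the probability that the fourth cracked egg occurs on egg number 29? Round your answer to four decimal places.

0.0030

Y = trial on which the fourth success occurs; negative binomial, r=4, p=0.04.
P(Y=29) = C(28,3) · p^4 · (1−p)^25
= 3276 · 2.56e-06 · 0.3604 = 0.003022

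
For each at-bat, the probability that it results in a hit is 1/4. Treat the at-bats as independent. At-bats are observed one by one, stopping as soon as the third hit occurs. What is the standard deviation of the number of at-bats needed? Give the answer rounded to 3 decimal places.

6.000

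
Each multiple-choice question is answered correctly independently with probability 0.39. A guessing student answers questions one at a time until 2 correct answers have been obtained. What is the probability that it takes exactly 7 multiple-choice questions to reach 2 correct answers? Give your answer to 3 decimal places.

0.077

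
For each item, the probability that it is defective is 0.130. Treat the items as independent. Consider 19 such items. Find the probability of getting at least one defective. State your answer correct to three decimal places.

P(at least one) = 1 − P(none) = 1 − (1 − 0.13)^19
= 1 − 0.07094 = 0.92906

0.929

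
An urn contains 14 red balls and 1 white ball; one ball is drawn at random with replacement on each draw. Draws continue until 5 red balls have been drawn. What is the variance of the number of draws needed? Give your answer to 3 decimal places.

0.383

Y = total draws until the fifth success; negative binomial with r=5, p=0.933333.
Var(Y) = r(1−p)/p² = 5·0.066667 / 0.933333² = 0.38265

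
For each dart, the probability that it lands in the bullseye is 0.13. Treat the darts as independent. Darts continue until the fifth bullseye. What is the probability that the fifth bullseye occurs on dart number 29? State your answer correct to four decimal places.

Y = trial on which the fifth success occurs; negative binomial, r=5, p=0.13.
P(Y=29) = C(28,4) · p^5 · (1−p)^24
= 20475 · 3.7129e-05 · 0.035356 = 0.026878

0.0269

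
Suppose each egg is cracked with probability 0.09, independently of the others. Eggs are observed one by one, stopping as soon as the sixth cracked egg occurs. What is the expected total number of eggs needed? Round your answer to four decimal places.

66.6667

Y = total eggs until the sixth success; negative binomial with r=6, p=0.09.
E[Y] = r / p = 6 / 0.09 = 66.666667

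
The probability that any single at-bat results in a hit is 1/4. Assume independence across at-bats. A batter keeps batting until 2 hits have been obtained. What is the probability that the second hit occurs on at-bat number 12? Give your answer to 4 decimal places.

0.0387

Y = trial on which the second success occurs; negative binomial, r=2, p=0.25.
P(Y=12) = C(11,1) · p^2 · (1−p)^10
= 11 · 0.0625 · 0.056314 = 0.038716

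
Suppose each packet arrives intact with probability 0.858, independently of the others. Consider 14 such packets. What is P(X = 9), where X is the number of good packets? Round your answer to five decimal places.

X ~ Binomial(n=14, p=0.858).
P(X=9) = C(14,9) · p^9 · (1−p)^5
= 2002 · 0.25199 · 5.7735e-05 = 0.0291267

0.02913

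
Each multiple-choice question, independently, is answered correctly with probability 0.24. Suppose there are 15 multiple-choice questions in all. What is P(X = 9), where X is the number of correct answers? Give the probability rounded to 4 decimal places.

X ~ Binomial(n=15, p=0.24).
P(X=9) = C(15,9) · p^9 · (1−p)^6
= 5005 · 2.6418e-06 · 0.1927 = 0.002548

0.0025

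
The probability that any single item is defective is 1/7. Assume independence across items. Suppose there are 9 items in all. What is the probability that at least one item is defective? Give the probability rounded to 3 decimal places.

P(at least one) = 1 − P(none) = 1 − (1 − 0.142857)^9
= 1 − 0.24973 = 0.75027

0.750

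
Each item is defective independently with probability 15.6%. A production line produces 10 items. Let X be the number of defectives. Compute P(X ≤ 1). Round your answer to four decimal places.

X ~ Binomial(10, 0.156); P(X ≤ 1) = Σ C(10,k) p^k (1−p)^(10−k) over k:
  k=0: C(10,0)·0.156^0·0.844^10 = 0.183411
  k=1: C(10,1)·0.156^1·0.844^9 = 0.339005
Total = 0.522416

0.5224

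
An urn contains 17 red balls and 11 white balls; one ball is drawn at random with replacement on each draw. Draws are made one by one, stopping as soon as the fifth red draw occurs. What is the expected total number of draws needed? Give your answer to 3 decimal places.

8.235

Y = total draws until the fifth success; negative binomial with r=5, p=0.607143.
E[Y] = r / p = 5 / 0.607143 = 8.23529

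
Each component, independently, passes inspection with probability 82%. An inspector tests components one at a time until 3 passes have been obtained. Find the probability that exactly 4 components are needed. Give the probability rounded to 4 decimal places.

0.2977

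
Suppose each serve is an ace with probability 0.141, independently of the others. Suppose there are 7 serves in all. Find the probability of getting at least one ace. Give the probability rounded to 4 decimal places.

0.6549

P(at least one) = 1 − P(none) = 1 − (1 − 0.141)^7
= 1 − 0.345106 = 0.654894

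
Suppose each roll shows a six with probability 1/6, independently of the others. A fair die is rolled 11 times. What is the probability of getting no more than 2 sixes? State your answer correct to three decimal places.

0.727

X ~ Binomial(11, 0.166667); P(X ≤ 2) = Σ C(11,k) p^k (1−p)^(11−k) over k:
  k=0: C(11,0)·0.166667^0·0.833333^11 = 0.13459
  k=1: C(11,1)·0.166667^1·0.833333^10 = 0.29609
  k=2: C(11,2)·0.166667^2·0.833333^9 = 0.29609
Total = 0.72678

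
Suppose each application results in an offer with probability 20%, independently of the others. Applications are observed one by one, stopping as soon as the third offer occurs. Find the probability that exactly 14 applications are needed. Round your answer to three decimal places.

Y = trial on which the third success occurs; negative binomial, r=3, p=0.20.
P(Y=14) = C(13,2) · p^3 · (1−p)^11
= 78 · 0.008 · 0.085899 = 0.05360

0.054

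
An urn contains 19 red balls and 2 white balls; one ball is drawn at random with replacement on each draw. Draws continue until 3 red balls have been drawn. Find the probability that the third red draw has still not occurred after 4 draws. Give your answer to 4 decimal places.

0.0478

Needing more than 4 draws ⇔ fewer than 3 successes in the first 4. With X ~ Binomial(4, 0.904762), P(Y > 4) = P(X ≤ 2).
  k=0: C(4,0)·0.904762^0·0.095238^4 = 0.000082
  k=1: C(4,1)·0.904762^1·0.095238^3 = 0.003126
  k=2: C(4,2)·0.904762^2·0.095238^2 = 0.044549
P(X ≤ 2) = 0.047758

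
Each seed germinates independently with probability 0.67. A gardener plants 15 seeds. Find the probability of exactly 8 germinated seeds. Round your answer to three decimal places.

0.111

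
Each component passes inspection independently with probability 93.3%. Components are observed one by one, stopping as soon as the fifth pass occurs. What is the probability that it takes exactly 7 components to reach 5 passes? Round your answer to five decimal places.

Y = trial on which the fifth success occurs; negative binomial, r=5, p=0.933.
P(Y=7) = C(6,4) · p^5 · (1−p)^2
= 15 · 0.70698 · 0.004489 = 0.0476046

0.04760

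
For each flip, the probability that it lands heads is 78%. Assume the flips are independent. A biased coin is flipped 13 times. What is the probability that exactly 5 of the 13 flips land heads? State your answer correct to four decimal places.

0.0020

X ~ Binomial(n=13, p=0.78).
P(X=5) = C(13,5) · p^5 · (1−p)^8
= 1287 · 0.28872 · 5.4876e-06 = 0.002039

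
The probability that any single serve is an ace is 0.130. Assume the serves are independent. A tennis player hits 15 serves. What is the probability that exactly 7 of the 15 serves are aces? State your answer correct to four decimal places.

X ~ Binomial(n=15, p=0.13).
P(X=7) = C(15,7) · p^7 · (1−p)^8
= 6435 · 6.2749e-07 · 0.32821 = 0.001325

0.0013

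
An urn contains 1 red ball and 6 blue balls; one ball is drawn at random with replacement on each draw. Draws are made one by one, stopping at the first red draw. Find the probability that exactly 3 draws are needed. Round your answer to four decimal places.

Geometric (trials to first success), p = 0.142857.
P(Y = 3) = (1−p)^2 · p = 0.73469 · 0.142857 = 0.104956

0.1050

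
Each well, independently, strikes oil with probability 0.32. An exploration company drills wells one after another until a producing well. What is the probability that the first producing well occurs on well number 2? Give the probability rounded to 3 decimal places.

0.218

Geometric (trials to first success), p = 0.32.
P(Y = 2) = (1−p)^1 · p = 0.68 · 0.32 = 0.21760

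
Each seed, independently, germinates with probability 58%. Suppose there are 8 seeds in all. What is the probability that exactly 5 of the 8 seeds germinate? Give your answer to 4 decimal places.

0.2723

X ~ Binomial(n=8, p=0.58).
P(X=5) = C(8,5) · p^5 · (1−p)^3
= 56 · 0.065636 · 0.074088 = 0.272318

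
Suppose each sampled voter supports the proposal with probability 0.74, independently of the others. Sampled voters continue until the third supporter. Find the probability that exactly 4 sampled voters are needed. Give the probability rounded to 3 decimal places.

0.316

Y = trial on which the third success occurs; negative binomial, r=3, p=0.74.
P(Y=4) = C(3,2) · p^3 · (1−p)^1
= 3 · 0.40522 · 0.26 = 0.31607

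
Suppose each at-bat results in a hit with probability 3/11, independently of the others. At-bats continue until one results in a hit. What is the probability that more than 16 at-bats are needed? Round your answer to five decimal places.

Y = number of at-bats to the first success; geometric, p = 0.272727.
P(Y > 16) = P(first 16 all fail) = (1−p)^16 = 0.0061257

0.00613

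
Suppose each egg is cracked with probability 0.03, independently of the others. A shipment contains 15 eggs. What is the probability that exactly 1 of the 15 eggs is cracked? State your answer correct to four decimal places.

X ~ Binomial(n=15, p=0.03).
P(X=1) = C(15,1) · p^1 · (1−p)^14
= 15 · 0.03 · 0.65284 = 0.293776

0.2938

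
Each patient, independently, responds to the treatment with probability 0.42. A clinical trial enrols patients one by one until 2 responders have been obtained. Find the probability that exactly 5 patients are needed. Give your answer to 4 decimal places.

0.1377

Y = trial on which the second success occurs; negative binomial, r=2, p=0.42.
P(Y=5) = C(4,1) · p^2 · (1−p)^3
= 4 · 0.1764 · 0.19511 = 0.137671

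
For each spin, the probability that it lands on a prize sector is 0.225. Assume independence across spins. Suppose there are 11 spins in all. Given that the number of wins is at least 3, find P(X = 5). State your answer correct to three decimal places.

0.124

X ~ Binomial(11, 0.225). Want P(X=5 | X≥3) = P(X=5) / P(X≥3).
P(X=5) = C(11,5)·0.225^5·0.775^6 = 0.05773
P(X≥3) = 1 − 0.06058 − 0.19346 − 0.28083 = 0.46513
Ratio = 0.05773 / 0.46513 = 0.12410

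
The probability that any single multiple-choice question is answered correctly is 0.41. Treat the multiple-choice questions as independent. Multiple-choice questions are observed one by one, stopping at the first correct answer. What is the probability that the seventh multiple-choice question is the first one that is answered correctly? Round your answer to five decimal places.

0.01729

Geometric (trials to first success), p = 0.41.
P(Y = 7) = (1−p)^6 · p = 0.042181 · 0.41 = 0.0172940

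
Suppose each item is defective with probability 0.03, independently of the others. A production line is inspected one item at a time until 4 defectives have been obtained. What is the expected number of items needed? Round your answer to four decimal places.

133.3333

Y = total items until the fourth success; negative binomial with r=4, p=0.03.
E[Y] = r / p = 4 / 0.03 = 133.333333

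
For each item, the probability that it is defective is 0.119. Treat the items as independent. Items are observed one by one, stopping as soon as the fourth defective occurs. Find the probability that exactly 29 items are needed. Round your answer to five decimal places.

Y = trial on which the fourth success occurs; negative binomial, r=4, p=0.119.
P(Y=29) = C(28,3) · p^4 · (1−p)^25
= 3276 · 0.00020053 · 0.042111 = 0.0276649

0.02766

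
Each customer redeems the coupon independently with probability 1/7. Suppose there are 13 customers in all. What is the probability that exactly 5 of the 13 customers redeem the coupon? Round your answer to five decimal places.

0.02231

X ~ Binomial(n=13, p=0.142857).
P(X=5) = C(13,5) · p^5 · (1−p)^8
= 1287 · 5.9499e-05 · 0.29136 = 0.0223107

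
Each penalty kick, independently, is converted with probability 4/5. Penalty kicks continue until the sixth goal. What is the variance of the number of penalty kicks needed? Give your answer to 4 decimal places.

Y = total penalty kicks until the sixth success; negative binomial with r=6, p=0.80.
Var(Y) = r(1−p)/p² = 6·0.20 / 0.80² = 1.875000

1.8750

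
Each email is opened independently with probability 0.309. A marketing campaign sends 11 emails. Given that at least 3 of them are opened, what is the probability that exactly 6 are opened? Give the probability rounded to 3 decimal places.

0.089

X ~ Binomial(11, 0.309). Want P(X=6 | X≥3) = P(X=6) / P(X≥3).
P(X=6) = C(11,6)·0.309^6·0.691^5 = 0.06336
P(X≥3) = 1 − 0.01715 − 0.08436 − 0.18862 = 0.70987
Ratio = 0.06336 / 0.70987 = 0.08925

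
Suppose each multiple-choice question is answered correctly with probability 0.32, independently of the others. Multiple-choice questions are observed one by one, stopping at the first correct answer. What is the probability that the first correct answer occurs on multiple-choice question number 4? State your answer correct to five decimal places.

Geometric (trials to first success), p = 0.32.
P(Y = 4) = (1−p)^3 · p = 0.31443 · 0.32 = 0.1006182

0.10062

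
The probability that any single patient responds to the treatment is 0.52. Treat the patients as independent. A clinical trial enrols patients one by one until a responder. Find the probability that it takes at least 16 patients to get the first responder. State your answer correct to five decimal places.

Y = number of patients to the first success; geometric, p = 0.52.
P(Y > 15) = P(first 15 all fail) = (1−p)^15 = 0.0000165

0.00002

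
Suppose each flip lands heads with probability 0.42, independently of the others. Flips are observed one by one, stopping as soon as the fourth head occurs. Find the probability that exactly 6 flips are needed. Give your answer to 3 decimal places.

0.105

Y = trial on which the fourth success occurs; negative binomial, r=4, p=0.42.
P(Y=6) = C(5,3) · p^4 · (1−p)^2
= 10 · 0.031117 · 0.3364 = 0.10468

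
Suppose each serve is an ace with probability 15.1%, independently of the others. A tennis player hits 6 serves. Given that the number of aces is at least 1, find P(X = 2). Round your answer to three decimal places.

X ~ Binomial(6, 0.151). Want P(X=2 | X≥1) = P(X=2) / P(X≥1).
P(X=2) = C(6,2)·0.151^2·0.849^4 = 0.17770
P(X≥1) = 1 − 0.37450 = 0.62550
Ratio = 0.17770 / 0.62550 = 0.28408

0.284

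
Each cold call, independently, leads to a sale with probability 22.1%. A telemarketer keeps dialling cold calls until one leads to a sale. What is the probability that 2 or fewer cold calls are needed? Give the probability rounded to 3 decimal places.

0.393

Y = number of cold calls to the first success; geometric, p = 0.221.
P(Y ≤ 2) = 1 − (1−p)^2 = 1 − 0.60684 = 0.39316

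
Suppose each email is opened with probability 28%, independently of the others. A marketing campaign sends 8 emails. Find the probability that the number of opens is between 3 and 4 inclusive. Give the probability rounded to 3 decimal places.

X ~ Binomial(8, 0.28); P(3 ≤ X ≤ 4) = Σ C(8,k) p^k (1−p)^(8−k) over k:
  k=3: C(8,3)·0.28^3·0.72^5 = 0.23786
  k=4: C(8,4)·0.28^4·0.72^4 = 0.11563
Total = 0.35349

0.353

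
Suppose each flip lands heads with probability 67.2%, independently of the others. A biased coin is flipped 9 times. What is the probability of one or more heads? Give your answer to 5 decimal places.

0.99996

P(at least one) = 1 − P(none) = 1 − (1 − 0.672)^9
= 1 − 0.0000439 = 0.9999561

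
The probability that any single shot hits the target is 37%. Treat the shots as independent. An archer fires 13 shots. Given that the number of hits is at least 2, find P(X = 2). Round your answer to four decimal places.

X ~ Binomial(13, 0.37). Want P(X=2 | X≥2) = P(X=2) / P(X≥2).
P(X=2) = C(13,2)·0.37^2·0.63^11 = 0.066259
P(X≥2) = 1 − 0.002463 − 0.018803 = 0.978734
Ratio = 0.066259 / 0.978734 = 0.067699

0.0677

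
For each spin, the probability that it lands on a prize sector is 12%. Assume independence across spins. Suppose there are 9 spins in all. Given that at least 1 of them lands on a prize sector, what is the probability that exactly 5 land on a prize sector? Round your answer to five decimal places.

0.00275

X ~ Binomial(9, 0.12). Want P(X=5 | X≥1) = P(X=5) / P(X≥1).
P(X=5) = C(9,5)·0.12^5·0.88^4 = 0.0018802
P(X≥1) = 1 − 0.3164784 = 0.6835216
Ratio = 0.0018802 / 0.6835216 = 0.0027508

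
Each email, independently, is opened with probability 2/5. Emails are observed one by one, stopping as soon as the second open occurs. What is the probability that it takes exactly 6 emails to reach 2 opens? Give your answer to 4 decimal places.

Y = trial on which the second success occurs; negative binomial, r=2, p=0.40.
P(Y=6) = C(5,1) · p^2 · (1−p)^4
= 5 · 0.16 · 0.1296 = 0.103680

0.1037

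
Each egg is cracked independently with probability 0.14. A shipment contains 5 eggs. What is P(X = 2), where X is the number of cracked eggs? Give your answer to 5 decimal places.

X ~ Binomial(n=5, p=0.14).
P(X=2) = C(5,2) · p^2 · (1−p)^3
= 10 · 0.0196 · 0.63606 = 0.1246670

0.12467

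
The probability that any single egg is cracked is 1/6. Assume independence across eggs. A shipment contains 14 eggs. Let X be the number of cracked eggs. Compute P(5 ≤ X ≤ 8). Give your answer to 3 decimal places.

0.069

X ~ Binomial(14, 0.166667); P(5 ≤ X ≤ 8) = Σ C(14,k) p^k (1−p)^(14−k) over k:
  k=5: C(14,5)·0.166667^5·0.833333^9 = 0.04990
  k=6: C(14,6)·0.166667^6·0.833333^8 = 0.01497
  k=7: C(14,7)·0.166667^7·0.833333^7 = 0.00342
  k=8: C(14,8)·0.166667^8·0.833333^6 = 0.00060
Total = 0.06889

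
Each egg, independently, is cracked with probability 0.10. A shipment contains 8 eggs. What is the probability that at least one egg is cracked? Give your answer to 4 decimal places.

P(at least one) = 1 − P(none) = 1 − (1 − 0.10)^8
= 1 − 0.430467 = 0.569533

0.5695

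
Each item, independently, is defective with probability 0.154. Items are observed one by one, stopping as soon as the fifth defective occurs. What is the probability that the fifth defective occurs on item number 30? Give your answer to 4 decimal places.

Y = trial on which the fifth success occurs; negative binomial, r=5, p=0.154.
P(Y=30) = C(29,4) · p^5 · (1−p)^25
= 23751 · 8.6617e-05 · 0.015285 = 0.031444

0.0314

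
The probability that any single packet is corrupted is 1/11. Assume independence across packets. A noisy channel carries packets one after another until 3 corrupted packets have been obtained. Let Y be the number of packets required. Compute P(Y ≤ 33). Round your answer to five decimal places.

0.58752

Finishing within 33 packets ⇔ at least 3 successes in the first 33. With X ~ Binomial(33, 0.090909), P(Y ≤ 33) = 1 − P(X ≤ 2).
  k=0: C(33,0)·0.090909^0·0.909091^33 = 0.0430568
  k=1: C(33,1)·0.090909^1·0.909091^32 = 0.1420873
  k=2: C(33,2)·0.090909^2·0.909091^31 = 0.2273397
1 − 0.4124838 = 0.5875162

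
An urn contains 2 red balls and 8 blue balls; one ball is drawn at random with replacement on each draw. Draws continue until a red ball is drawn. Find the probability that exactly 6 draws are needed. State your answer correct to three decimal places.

Geometric (trials to first success), p = 0.20.
P(Y = 6) = (1−p)^5 · p = 0.32768 · 0.20 = 0.06554

0.066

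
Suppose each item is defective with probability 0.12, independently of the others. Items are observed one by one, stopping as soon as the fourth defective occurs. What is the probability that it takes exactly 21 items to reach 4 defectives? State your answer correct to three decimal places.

0.027

Y = trial on which the fourth success occurs; negative binomial, r=4, p=0.12.
P(Y=21) = C(20,3) · p^4 · (1−p)^17
= 1140 · 0.00020736 · 0.11382 = 0.02691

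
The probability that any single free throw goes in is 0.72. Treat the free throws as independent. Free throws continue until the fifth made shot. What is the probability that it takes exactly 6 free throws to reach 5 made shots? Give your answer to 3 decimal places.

0.271

Y = trial on which the fifth success occurs; negative binomial, r=5, p=0.72.
P(Y=6) = C(5,4) · p^5 · (1−p)^1
= 5 · 0.19349 · 0.28 = 0.27089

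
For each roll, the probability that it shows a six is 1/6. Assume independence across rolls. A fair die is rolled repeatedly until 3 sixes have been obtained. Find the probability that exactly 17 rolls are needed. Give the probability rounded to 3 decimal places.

Y = trial on which the third success occurs; negative binomial, r=3, p=0.166667.
P(Y=17) = C(16,2) · p^3 · (1−p)^14
= 120 · 0.0046296 · 0.077887 = 0.04327

0.043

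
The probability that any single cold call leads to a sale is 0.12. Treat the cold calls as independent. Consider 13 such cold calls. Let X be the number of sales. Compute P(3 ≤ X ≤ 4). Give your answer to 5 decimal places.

0.18456

X ~ Binomial(13, 0.12); P(3 ≤ X ≤ 4) = Σ C(13,k) p^k (1−p)^(13−k) over k:
  k=3: C(13,3)·0.12^3·0.88^10 = 0.1376374
  k=4: C(13,4)·0.12^4·0.88^9 = 0.0469218
Total = 0.1845593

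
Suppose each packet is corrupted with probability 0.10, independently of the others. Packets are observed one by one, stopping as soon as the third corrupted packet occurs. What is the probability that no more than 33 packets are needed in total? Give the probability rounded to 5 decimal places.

Finishing within 33 packets ⇔ at least 3 successes in the first 33. With X ~ Binomial(33, 0.10), P(Y ≤ 33) = 1 − P(X ≤ 2).
  k=0: C(33,0)·0.10^0·0.90^33 = 0.0309032
  k=1: C(33,1)·0.10^1·0.90^32 = 0.1133116
  k=2: C(33,2)·0.10^2·0.90^31 = 0.2014428
1 − 0.3456575 = 0.6543425

0.65434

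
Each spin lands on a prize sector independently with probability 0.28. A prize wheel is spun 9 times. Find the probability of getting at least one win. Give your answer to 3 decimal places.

0.948

P(at least one) = 1 − P(none) = 1 − (1 − 0.28)^9
= 1 − 0.05200 = 0.94800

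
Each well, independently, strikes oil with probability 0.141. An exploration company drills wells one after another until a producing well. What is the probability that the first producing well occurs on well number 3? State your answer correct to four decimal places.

0.1040

Geometric (trials to first success), p = 0.141.
P(Y = 3) = (1−p)^2 · p = 0.73788 · 0.141 = 0.104041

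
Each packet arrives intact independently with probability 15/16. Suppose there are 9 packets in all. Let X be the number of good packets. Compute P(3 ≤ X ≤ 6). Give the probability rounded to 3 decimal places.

0.015

X ~ Binomial(9, 0.9375); P(3 ≤ X ≤ 6) = Σ C(9,k) p^k (1−p)^(9−k) over k:
  k=3: C(9,3)·0.9375^3·0.0625^6 = 0.00000
  k=4: C(9,4)·0.9375^4·0.0625^5 = 0.00009
  k=5: C(9,5)·0.9375^5·0.0625^4 = 0.00139
  k=6: C(9,6)·0.9375^6·0.0625^3 = 0.01392
Total = 0.01541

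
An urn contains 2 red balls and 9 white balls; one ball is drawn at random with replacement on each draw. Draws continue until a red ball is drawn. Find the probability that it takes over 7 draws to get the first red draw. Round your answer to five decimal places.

Y = number of draws to the first success; geometric, p = 0.181818.
P(Y > 7) = P(first 7 all fail) = (1−p)^7 = 0.2454419

0.24544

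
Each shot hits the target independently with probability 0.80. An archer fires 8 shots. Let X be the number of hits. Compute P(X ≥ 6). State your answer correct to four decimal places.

0.7969

X ~ Binomial(8, 0.80); P(X ≥ 6) = Σ C(8,k) p^k (1−p)^(8−k) over k:
  k=6: C(8,6)·0.80^6·0.20^2 = 0.293601
  k=7: C(8,7)·0.80^7·0.20^1 = 0.335544
  k=8: C(8,8)·0.80^8·0.20^0 = 0.167772
Total = 0.796918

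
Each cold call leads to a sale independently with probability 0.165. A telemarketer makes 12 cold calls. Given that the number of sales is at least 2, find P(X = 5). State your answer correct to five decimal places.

X ~ Binomial(12, 0.165). Want P(X=5 | X≥2) = P(X=5) / P(X≥2).
P(X=5) = C(12,5)·0.165^5·0.835^7 = 0.0274126
P(X≥2) = 1 − 0.1148782 − 0.2724058 = 0.6127159
Ratio = 0.0274126 / 0.6127159 = 0.0447395

0.04474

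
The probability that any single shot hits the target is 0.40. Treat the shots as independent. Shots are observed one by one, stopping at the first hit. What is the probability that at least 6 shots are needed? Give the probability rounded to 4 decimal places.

0.0778

Y = number of shots to the first success; geometric, p = 0.40.
P(Y > 5) = P(first 5 all fail) = (1−p)^5 = 0.077760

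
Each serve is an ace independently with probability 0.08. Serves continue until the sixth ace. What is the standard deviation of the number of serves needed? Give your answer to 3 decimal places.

29.368

Y = total serves until the sixth success; negative binomial with r=6, p=0.08.
SD(Y) = √[r(1−p)/p²] = √(862.50000) = 29.36835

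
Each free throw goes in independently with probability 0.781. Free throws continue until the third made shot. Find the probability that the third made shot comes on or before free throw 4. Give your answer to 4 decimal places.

Finishing within 4 free throws ⇔ at least 3 successes in the first 4. With X ~ Binomial(4, 0.781), P(Y ≤ 4) = 1 − P(X ≤ 2).
  k=0: C(4,0)·0.781^0·0.219^4 = 0.002300
  k=1: C(4,1)·0.781^1·0.219^3 = 0.032813
  k=2: C(4,2)·0.781^2·0.219^2 = 0.175526
1 − 0.210639 = 0.789361

0.7894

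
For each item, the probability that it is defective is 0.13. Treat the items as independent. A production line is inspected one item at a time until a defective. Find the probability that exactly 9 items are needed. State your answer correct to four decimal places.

Geometric (trials to first success), p = 0.13.
P(Y = 9) = (1−p)^8 · p = 0.32821 · 0.13 = 0.042668

0.0427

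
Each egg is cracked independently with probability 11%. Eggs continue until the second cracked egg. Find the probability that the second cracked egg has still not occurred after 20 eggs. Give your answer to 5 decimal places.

Needing more than 20 eggs ⇔ fewer than 2 successes in the first 20. With X ~ Binomial(20, 0.11), P(Y > 20) = P(X ≤ 1).
  k=0: C(20,0)·0.11^0·0.89^20 = 0.0972300
  k=1: C(20,1)·0.11^1·0.89^19 = 0.2403437
P(X ≤ 1) = 0.3375737

0.33757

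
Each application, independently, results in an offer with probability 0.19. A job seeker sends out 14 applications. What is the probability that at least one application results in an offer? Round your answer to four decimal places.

P(at least one) = 1 − P(none) = 1 − (1 − 0.19)^14
= 1 − 0.052335 = 0.947665

0.9477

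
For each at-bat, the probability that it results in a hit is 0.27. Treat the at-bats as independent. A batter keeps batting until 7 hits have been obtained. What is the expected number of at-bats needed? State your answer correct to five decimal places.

25.92593

Y = total at-bats until the seventh success; negative binomial with r=7, p=0.27.
E[Y] = r / p = 7 / 0.27 = 25.9259259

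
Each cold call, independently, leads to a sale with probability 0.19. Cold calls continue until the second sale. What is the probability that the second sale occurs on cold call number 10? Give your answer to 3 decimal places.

Y = trial on which the second success occurs; negative binomial, r=2, p=0.19.
P(Y=10) = C(9,1) · p^2 · (1−p)^8
= 9 · 0.0361 · 0.1853 = 0.06020

0.060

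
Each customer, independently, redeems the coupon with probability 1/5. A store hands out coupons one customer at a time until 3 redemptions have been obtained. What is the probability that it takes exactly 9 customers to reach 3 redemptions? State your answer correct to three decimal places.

Y = trial on which the third success occurs; negative binomial, r=3, p=0.20.
P(Y=9) = C(8,2) · p^3 · (1−p)^6
= 28 · 0.008 · 0.26214 = 0.05872

0.059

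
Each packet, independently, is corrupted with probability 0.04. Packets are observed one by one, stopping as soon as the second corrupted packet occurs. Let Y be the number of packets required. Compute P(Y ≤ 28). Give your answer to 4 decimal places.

Finishing within 28 packets ⇔ at least 2 successes in the first 28. With X ~ Binomial(28, 0.04), P(Y ≤ 28) = 1 − P(X ≤ 1).
  k=0: C(28,0)·0.04^0·0.96^28 = 0.318856
  k=1: C(28,1)·0.04^1·0.96^27 = 0.371999
1 − 0.690855 = 0.309145

0.3091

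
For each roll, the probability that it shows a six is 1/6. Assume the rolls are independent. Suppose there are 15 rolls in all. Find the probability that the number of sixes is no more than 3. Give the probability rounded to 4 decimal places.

X ~ Binomial(15, 0.166667); P(X ≤ 3) = Σ C(15,k) p^k (1−p)^(15−k) over k:
  k=0: C(15,0)·0.166667^0·0.833333^15 = 0.064905
  k=1: C(15,1)·0.166667^1·0.833333^14 = 0.194716
  k=2: C(15,2)·0.166667^2·0.833333^13 = 0.272603
  k=3: C(15,3)·0.166667^3·0.833333^12 = 0.236256
Total = 0.768481

0.7685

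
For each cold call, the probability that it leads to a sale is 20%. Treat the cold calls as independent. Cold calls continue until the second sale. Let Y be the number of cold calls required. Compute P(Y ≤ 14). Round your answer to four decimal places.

Finishing within 14 cold calls ⇔ at least 2 successes in the first 14. With X ~ Binomial(14, 0.20), P(Y ≤ 14) = 1 − P(X ≤ 1).
  k=0: C(14,0)·0.20^0·0.80^14 = 0.043980
  k=1: C(14,1)·0.20^1·0.80^13 = 0.153932
1 − 0.197912 = 0.802088

0.8021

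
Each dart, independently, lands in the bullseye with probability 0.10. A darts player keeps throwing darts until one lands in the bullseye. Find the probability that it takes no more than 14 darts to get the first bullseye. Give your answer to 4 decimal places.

Y = number of darts to the first success; geometric, p = 0.10.
P(Y ≤ 14) = 1 − (1−p)^14 = 1 − 0.228768 = 0.771232

0.7712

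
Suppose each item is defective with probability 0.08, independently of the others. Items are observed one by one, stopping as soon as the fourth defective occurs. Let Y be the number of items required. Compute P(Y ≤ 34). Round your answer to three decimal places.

0.288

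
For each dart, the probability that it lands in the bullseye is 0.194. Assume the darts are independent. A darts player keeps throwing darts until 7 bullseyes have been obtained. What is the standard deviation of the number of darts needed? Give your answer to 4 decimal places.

12.2438

Y = total darts until the seventh success; negative binomial with r=7, p=0.194.
SD(Y) = √[r(1−p)/p²] = √(149.909661) = 12.243760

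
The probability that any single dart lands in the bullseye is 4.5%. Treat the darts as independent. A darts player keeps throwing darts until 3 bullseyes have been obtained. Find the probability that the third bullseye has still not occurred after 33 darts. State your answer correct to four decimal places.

0.8157

Needing more than 33 darts ⇔ fewer than 3 successes in the first 33. With X ~ Binomial(33, 0.045), P(Y > 33) = P(X ≤ 2).
  k=0: C(33,0)·0.045^0·0.955^33 = 0.218832
  k=1: C(33,1)·0.045^1·0.955^32 = 0.340278
  k=2: C(33,2)·0.045^2·0.955^31 = 0.256545
P(X ≤ 2) = 0.815656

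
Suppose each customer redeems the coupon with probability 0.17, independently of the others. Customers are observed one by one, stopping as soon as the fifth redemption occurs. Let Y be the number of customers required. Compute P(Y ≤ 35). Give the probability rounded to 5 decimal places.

0.73292

Finishing within 35 customers ⇔ at least 5 successes in the first 35. With X ~ Binomial(35, 0.17), P(Y ≤ 35) = 1 − P(X ≤ 4).
  k=0: C(35,0)·0.17^0·0.83^35 = 0.0014714
  k=1: C(35,1)·0.17^1·0.83^34 = 0.0105480
  k=2: C(35,2)·0.17^2·0.83^33 = 0.0367275
  k=3: C(35,3)·0.17^3·0.83^32 = 0.0827476
  k=4: C(35,4)·0.17^4·0.83^31 = 0.1355864
1 − 0.2670810 = 0.7329190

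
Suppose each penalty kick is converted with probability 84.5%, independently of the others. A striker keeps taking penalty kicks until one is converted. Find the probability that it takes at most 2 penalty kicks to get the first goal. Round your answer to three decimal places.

0.976

Y = number of penalty kicks to the first success; geometric, p = 0.845.
P(Y ≤ 2) = 1 − (1−p)^2 = 1 − 0.02403 = 0.97598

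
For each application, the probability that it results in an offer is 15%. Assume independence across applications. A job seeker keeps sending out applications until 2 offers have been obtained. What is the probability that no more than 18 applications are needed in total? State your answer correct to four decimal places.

0.7759

Finishing within 18 applications ⇔ at least 2 successes in the first 18. With X ~ Binomial(18, 0.15), P(Y ≤ 18) = 1 − P(X ≤ 1).
  k=0: C(18,0)·0.15^0·0.85^18 = 0.053646
  k=1: C(18,1)·0.15^1·0.85^17 = 0.170406
1 − 0.224053 = 0.775947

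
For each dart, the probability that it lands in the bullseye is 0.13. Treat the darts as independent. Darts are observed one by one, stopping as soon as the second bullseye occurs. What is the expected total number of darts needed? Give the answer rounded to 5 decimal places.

Y = total darts until the second success; negative binomial with r=2, p=0.13.
E[Y] = r / p = 2 / 0.13 = 15.3846154

15.38462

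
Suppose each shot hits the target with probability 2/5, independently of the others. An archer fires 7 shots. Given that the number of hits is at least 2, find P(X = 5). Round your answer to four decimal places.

0.0920

X ~ Binomial(7, 0.40). Want P(X=5 | X≥2) = P(X=5) / P(X≥2).
P(X=5) = C(7,5)·0.40^5·0.60^2 = 0.077414
P(X≥2) = 1 − 0.027994 − 0.130637 = 0.841370
Ratio = 0.077414 / 0.841370 = 0.092010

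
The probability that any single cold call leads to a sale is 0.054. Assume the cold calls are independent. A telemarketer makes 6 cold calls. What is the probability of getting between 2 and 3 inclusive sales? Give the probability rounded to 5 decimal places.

0.03770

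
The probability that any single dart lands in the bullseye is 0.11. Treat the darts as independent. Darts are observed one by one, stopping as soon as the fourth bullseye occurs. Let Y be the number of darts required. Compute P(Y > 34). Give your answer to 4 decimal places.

Needing more than 34 darts ⇔ fewer than 4 successes in the first 34. With X ~ Binomial(34, 0.11), P(Y > 34) = P(X ≤ 3).
  k=0: C(34,0)·0.11^0·0.89^34 = 0.019022
  k=1: C(34,1)·0.11^1·0.89^33 = 0.079936
  k=2: C(34,2)·0.11^2·0.89^32 = 0.163015
  k=3: C(34,3)·0.11^3·0.89^31 = 0.214912
P(X ≤ 3) = 0.476885

0.4769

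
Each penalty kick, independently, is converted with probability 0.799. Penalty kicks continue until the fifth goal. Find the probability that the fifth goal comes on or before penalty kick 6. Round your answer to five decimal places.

Finishing within 6 penalty kicks ⇔ at least 5 successes in the first 6. With X ~ Binomial(6, 0.799), P(Y ≤ 6) = 1 − P(X ≤ 4).
  k=0: C(6,0)·0.799^0·0.201^6 = 0.0000659
  k=1: C(6,1)·0.799^1·0.201^5 = 0.0015728
  k=2: C(6,2)·0.799^2·0.201^4 = 0.0156304
  k=3: C(6,3)·0.799^3·0.201^3 = 0.0828435
  k=4: C(6,4)·0.799^4·0.201^2 = 0.2469850
1 − 0.3470976 = 0.6529024

0.65290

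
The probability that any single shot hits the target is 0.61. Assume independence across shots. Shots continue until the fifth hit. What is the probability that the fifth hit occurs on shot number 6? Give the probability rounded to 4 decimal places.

0.1647

Y = trial on which the fifth success occurs; negative binomial, r=5, p=0.61.
P(Y=6) = C(5,4) · p^5 · (1−p)^1
= 5 · 0.08446 · 0.39 = 0.164696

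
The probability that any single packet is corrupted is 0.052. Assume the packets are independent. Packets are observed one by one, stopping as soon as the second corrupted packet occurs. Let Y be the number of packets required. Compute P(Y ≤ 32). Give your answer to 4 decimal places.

Finishing within 32 packets ⇔ at least 2 successes in the first 32. With X ~ Binomial(32, 0.052), P(Y ≤ 32) = 1 − P(X ≤ 1).
  k=0: C(32,0)·0.052^0·0.948^32 = 0.181078
  k=1: C(32,1)·0.052^1·0.948^31 = 0.317842
1 − 0.498921 = 0.501079

0.5011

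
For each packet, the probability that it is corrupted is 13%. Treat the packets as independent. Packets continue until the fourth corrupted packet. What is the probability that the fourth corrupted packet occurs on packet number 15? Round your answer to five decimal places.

0.02247

Y = trial on which the fourth success occurs; negative binomial, r=4, p=0.13.
P(Y=15) = C(14,3) · p^4 · (1−p)^11
= 364 · 0.00028561 · 0.21613 = 0.0224691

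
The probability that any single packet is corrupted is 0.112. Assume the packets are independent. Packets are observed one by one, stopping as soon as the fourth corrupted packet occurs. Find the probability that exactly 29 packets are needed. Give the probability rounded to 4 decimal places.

0.0265

Y = trial on which the fourth success occurs; negative binomial, r=4, p=0.112.
P(Y=29) = C(28,3) · p^4 · (1−p)^25
= 3276 · 0.00015735 · 0.051324 = 0.026457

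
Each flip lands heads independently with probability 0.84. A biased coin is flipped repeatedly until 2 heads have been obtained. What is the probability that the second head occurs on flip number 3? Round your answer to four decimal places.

0.2258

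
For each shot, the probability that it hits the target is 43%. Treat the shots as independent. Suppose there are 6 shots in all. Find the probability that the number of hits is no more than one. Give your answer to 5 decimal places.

X ~ Binomial(6, 0.43); P(X ≤ 1) = Σ C(6,k) p^k (1−p)^(6−k) over k:
  k=0: C(6,0)·0.43^0·0.57^6 = 0.0342964
  k=1: C(6,1)·0.43^1·0.57^5 = 0.1552366
Total = 0.1895330

0.18953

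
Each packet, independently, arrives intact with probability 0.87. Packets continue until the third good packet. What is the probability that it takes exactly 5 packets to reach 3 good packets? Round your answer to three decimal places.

Y = trial on which the third success occurs; negative binomial, r=3, p=0.87.
P(Y=5) = C(4,2) · p^3 · (1−p)^2
= 6 · 0.6585 · 0.0169 = 0.06677

0.067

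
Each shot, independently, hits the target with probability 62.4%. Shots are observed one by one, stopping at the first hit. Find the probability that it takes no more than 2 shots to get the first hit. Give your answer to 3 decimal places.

0.859

Y = number of shots to the first success; geometric, p = 0.624.
P(Y ≤ 2) = 1 − (1−p)^2 = 1 − 0.14138 = 0.85862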